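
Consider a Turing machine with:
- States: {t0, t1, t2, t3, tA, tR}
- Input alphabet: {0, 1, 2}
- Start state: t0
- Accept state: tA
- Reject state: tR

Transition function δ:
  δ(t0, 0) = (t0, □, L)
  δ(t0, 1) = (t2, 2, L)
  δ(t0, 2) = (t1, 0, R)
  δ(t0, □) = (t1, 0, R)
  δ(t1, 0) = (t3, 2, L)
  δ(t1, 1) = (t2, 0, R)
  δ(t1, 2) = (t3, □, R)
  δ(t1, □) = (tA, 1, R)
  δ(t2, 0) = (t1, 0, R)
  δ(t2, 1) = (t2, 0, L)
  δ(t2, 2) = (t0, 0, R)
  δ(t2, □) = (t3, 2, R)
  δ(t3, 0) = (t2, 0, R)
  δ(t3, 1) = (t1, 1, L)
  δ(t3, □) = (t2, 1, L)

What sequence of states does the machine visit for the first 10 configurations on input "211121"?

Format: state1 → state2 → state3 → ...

Execution trace:
Initial: [t0]211121
Step 1: δ(t0, 2) = (t1, 0, R) → 0[t1]11121
Step 2: δ(t1, 1) = (t2, 0, R) → 00[t2]1121
Step 3: δ(t2, 1) = (t2, 0, L) → 0[t2]00121
Step 4: δ(t2, 0) = (t1, 0, R) → 00[t1]0121
Step 5: δ(t1, 0) = (t3, 2, L) → 0[t3]02121
Step 6: δ(t3, 0) = (t2, 0, R) → 00[t2]2121
Step 7: δ(t2, 2) = (t0, 0, R) → 000[t0]121
Step 8: δ(t0, 1) = (t2, 2, L) → 00[t2]0221
Step 9: δ(t2, 0) = (t1, 0, R) → 000[t1]221

State sequence: t0 → t1 → t2 → t2 → t1 → t3 → t2 → t0 → t2 → t1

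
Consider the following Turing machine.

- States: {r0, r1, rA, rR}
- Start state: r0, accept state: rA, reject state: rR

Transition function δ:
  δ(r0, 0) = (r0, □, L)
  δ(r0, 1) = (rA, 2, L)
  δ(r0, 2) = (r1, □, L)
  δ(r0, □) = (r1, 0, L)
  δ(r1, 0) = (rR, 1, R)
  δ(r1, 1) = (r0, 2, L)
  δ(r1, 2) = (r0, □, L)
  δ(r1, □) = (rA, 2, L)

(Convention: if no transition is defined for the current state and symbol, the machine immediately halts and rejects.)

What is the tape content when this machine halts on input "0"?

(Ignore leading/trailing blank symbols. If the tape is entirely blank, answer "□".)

Execution trace:
Initial: [r0]0
Step 1: δ(r0, 0) = (r0, □, L) → [r0]□□
Step 2: δ(r0, □) = (r1, 0, L) → [r1]□0□
Step 3: δ(r1, □) = (rA, 2, L) → [rA]□20□

The machine reaches the accept state rA and halts.

Final tape (ignoring leading/trailing blanks): 20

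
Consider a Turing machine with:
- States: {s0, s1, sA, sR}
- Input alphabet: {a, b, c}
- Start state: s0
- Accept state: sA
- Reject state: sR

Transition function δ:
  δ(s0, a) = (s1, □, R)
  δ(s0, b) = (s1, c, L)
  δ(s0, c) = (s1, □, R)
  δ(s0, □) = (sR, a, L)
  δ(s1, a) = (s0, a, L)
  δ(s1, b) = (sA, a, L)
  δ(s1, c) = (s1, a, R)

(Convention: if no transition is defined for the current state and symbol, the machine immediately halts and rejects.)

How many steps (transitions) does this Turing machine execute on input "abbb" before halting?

Execution trace:
Initial: [s0]abbb
Step 1: δ(s0, a) = (s1, □, R) → □[s1]bbb
Step 2: δ(s1, b) = (sA, a, L) → [sA]□abb

The machine reaches the accept state sA and halts.

The machine executed 2 steps before halting.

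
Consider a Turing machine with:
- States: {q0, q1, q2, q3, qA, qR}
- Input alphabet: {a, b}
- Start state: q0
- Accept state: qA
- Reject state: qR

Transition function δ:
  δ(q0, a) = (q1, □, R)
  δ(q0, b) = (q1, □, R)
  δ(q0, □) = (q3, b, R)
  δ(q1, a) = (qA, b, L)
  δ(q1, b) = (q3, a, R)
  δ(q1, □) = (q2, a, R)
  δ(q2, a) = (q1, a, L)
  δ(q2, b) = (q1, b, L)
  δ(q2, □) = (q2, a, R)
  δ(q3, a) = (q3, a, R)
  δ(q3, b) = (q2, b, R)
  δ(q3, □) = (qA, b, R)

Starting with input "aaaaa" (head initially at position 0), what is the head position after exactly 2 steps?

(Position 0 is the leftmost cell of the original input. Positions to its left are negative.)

Execution trace (head position shown):
Step 0: [q0]aaaaa  (head at position 0)
Step 1: move right → □[q1]aaaa  (head at position 1)
Step 2: move left → [qA]□baaa  (head at position 0)

After 2 steps, the head is at position 0.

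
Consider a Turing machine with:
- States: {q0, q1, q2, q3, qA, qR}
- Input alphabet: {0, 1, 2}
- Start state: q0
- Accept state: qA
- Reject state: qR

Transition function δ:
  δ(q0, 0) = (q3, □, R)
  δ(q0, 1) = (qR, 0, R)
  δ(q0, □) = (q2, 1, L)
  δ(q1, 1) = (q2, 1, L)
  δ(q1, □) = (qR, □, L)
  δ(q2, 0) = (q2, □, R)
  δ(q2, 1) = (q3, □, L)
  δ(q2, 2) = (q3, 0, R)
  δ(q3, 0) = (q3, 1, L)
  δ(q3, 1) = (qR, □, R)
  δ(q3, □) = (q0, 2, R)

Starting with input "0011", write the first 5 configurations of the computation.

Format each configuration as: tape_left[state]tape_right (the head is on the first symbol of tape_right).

Transitions applied:
Step 1: δ(q0, 0) = (q3, □, R)
Step 2: δ(q3, 0) = (q3, 1, L)
Step 3: δ(q3, □) = (q0, 2, R)
Step 4: δ(q0, 1) = (qR, 0, R)

The first 5 configurations are:
[q0]0011 ⊢ □[q3]011 ⊢ [q3]□111 ⊢ 2[q0]111 ⊢ 20[qR]11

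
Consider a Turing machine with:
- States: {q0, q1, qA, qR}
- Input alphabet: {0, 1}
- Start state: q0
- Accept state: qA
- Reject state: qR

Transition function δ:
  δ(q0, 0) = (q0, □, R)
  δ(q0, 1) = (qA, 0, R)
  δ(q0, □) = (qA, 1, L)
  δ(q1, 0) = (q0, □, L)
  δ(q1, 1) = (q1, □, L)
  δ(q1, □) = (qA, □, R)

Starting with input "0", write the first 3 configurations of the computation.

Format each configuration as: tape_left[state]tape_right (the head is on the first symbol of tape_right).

Transitions applied:
Step 1: δ(q0, 0) = (q0, □, R)
Step 2: δ(q0, □) = (qA, 1, L)

The first 3 configurations are:
[q0]0 ⊢ □[q0]□ ⊢ [qA]□1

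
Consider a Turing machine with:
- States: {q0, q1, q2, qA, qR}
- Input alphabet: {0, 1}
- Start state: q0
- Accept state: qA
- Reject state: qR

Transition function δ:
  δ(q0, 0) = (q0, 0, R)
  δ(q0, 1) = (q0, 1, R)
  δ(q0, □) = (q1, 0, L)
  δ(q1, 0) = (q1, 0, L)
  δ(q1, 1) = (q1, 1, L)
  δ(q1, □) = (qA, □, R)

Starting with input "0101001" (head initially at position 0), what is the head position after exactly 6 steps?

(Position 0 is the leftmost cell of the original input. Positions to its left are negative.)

Execution trace (head position shown):
Step 0: [q0]0101001  (head at position 0)
Step 1: move right → 0[q0]101001  (head at position 1)
Step 2: move right → 01[q0]01001  (head at position 2)
Step 3: move right → 010[q0]1001  (head at position 3)
Step 4: move right → 0101[q0]001  (head at position 4)
Step 5: move right → 01010[q0]01  (head at position 5)
Step 6: move right → 010100[q0]1  (head at position 6)

After 6 steps, the head is at position 6.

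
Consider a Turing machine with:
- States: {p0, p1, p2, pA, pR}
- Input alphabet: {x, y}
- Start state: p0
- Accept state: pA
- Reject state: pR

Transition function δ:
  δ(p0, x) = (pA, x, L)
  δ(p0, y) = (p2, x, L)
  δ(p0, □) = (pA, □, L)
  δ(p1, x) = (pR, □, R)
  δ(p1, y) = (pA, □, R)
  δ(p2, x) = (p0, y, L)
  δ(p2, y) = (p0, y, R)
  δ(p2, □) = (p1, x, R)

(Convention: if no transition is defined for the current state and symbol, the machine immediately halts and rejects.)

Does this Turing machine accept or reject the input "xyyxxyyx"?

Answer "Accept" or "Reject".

Execution trace:
Initial: [p0]xyyxxyyx
Step 1: δ(p0, x) = (pA, x, L) → [pA]□xyyxxyyx

The machine reaches the accept state pA and halts.

Answer: Accept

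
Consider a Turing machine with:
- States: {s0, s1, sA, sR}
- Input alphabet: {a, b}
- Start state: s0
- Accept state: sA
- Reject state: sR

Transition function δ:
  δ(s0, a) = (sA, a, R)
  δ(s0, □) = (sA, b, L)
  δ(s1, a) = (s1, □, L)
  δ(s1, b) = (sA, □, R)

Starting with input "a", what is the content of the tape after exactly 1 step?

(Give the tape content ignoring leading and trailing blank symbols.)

Execution trace:
Initial: [s0]a
Step 1: δ(s0, a) = (sA, a, R) → a[sA]□

The machine reaches the accept state sA and halts.

After 1 step, the tape (ignoring leading/trailing blanks) is: a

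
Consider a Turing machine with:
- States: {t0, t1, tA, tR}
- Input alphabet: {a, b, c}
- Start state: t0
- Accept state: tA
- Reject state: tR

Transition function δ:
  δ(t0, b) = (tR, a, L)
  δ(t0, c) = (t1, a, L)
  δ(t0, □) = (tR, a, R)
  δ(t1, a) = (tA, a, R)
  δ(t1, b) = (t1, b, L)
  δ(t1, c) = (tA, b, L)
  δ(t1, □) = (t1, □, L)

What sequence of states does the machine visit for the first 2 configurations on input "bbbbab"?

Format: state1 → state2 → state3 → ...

Execution trace:
Initial: [t0]bbbbab
Step 1: δ(t0, b) = (tR, a, L) → [tR]□abbbab

The machine reaches the reject state tR and halts.

State sequence: t0 → tR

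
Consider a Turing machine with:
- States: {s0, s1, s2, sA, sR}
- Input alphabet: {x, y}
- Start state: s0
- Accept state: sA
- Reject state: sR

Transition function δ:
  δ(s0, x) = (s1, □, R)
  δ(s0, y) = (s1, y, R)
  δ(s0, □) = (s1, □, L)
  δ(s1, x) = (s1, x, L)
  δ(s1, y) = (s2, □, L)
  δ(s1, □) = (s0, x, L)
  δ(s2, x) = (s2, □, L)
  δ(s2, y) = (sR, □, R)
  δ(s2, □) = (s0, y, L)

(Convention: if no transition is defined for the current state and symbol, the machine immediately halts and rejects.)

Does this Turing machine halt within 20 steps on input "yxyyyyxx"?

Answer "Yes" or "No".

Execution trace:
Initial: [s0]yxyyyyxx
Step 1: δ(s0, y) = (s1, y, R) → y[s1]xyyyyxx
Step 2: δ(s1, x) = (s1, x, L) → [s1]yxyyyyxx
Step 3: δ(s1, y) = (s2, □, L) → [s2]□□xyyyyxx
Step 4: δ(s2, □) = (s0, y, L) → [s0]□y□xyyyyxx
Step 5: δ(s0, □) = (s1, □, L) → [s1]□□y□xyyyyxx
Step 6: δ(s1, □) = (s0, x, L) → [s0]□x□y□xyyyyxx
Step 7: δ(s0, □) = (s1, □, L) → [s1]□□x□y□xyyyyxx
Step 8: δ(s1, □) = (s0, x, L) → [s0]□x□x□y□xyyyyxx
Step 9: δ(s0, □) = (s1, □, L) → [s1]□□x□x□y□xyyyyxx
Step 10: δ(s1, □) = (s0, x, L) → [s0]□x□x□x□y□xyyyyxx
Step 11: δ(s0, □) = (s1, □, L) → [s1]□□x□x□x□y□xyyyyxx
Step 12: δ(s1, □) = (s0, x, L) → [s0]□x□x□x□x□y□xyyyyxx
Step 13: δ(s0, □) = (s1, □, L) → [s1]□□x□x□x□x□y□xyyyyxx
Step 14: δ(s1, □) = (s0, x, L) → [s0]□x□x□x□x□x□y□xyyyyxx
Step 15: δ(s0, □) = (s1, □, L) → [s1]□□x□x□x□x□x□y□xyyyyxx
Step 16: δ(s1, □) = (s0, x, L) → [s0]□x□x□x□x□x□x□y□xyyyyxx
Step 17: δ(s0, □) = (s1, □, L) → [s1]□□x□x□x□x□x□x□y□xyyyyxx
Step 18: δ(s1, □) = (s0, x, L) → [s0]□x□x□x□x□x□x□x□y□xyyyyxx
Step 19: δ(s0, □) = (s1, □, L) → [s1]□□x□x□x□x□x□x□x□y□xyyyyxx
Step 20: δ(s1, □) = (s0, x, L) → [s0]□x□x□x□x□x□x□x□x□y□xyyyyxx

The machine has not reached a halting state after 20 steps.
The machine did not halt within the 20-step bound.

Answer: No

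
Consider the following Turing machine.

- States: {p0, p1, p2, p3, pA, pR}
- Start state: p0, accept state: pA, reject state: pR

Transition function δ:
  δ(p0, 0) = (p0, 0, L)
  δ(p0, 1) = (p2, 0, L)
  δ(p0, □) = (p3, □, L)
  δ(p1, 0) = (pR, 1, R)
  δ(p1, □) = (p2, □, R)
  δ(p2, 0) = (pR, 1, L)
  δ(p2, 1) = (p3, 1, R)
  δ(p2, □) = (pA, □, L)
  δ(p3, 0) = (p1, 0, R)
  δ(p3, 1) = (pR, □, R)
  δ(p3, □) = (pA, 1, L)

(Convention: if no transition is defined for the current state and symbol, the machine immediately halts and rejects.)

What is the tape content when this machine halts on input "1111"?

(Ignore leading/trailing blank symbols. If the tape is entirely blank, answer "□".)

Execution trace:
Initial: [p0]1111
Step 1: δ(p0, 1) = (p2, 0, L) → [p2]□0111
Step 2: δ(p2, □) = (pA, □, L) → [pA]□□0111

The machine reaches the accept state pA and halts.

Final tape (ignoring leading/trailing blanks): 0111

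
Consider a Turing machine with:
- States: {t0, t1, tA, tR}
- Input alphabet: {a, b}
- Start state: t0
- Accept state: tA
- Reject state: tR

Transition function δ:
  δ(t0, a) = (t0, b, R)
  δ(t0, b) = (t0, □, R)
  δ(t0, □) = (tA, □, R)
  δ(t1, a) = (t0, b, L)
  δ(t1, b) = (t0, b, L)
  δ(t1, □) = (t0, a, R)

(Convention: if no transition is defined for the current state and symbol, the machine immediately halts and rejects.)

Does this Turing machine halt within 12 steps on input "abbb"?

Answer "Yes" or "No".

Execution trace:
Initial: [t0]abbb
Step 1: δ(t0, a) = (t0, b, R) → b[t0]bbb
Step 2: δ(t0, b) = (t0, □, R) → b□[t0]bb
Step 3: δ(t0, b) = (t0, □, R) → b□□[t0]b
Step 4: δ(t0, b) = (t0, □, R) → b□□□[t0]□
Step 5: δ(t0, □) = (tA, □, R) → b□□□□[tA]□

The machine reaches the accept state tA and halts.
The machine halted after 5 steps (within the 12-step bound).

Answer: Yes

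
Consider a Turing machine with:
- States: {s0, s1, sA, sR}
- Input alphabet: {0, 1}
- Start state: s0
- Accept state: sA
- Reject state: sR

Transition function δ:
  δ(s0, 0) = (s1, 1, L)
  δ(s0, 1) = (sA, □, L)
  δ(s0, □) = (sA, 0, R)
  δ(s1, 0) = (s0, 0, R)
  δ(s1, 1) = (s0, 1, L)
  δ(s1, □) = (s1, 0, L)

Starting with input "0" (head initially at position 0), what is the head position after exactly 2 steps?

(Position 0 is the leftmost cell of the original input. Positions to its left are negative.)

Execution trace (head position shown):
Step 0: [s0]0  (head at position 0)
Step 1: move left → [s1]□1  (head at position -1)
Step 2: move left → [s1]□01  (head at position -2)

After 2 steps, the head is at position -2.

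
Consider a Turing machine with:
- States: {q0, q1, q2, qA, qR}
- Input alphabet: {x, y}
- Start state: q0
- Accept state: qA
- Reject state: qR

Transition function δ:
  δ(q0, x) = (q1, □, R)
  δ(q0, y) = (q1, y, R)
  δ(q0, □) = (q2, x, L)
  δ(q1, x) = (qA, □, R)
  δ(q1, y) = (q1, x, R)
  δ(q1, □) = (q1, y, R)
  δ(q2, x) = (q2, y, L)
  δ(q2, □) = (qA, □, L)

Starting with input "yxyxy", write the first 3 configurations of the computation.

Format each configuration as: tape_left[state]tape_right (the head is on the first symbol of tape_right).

Transitions applied:
Step 1: δ(q0, y) = (q1, y, R)
Step 2: δ(q1, x) = (qA, □, R)

The first 3 configurations are:
[q0]yxyxy ⊢ y[q1]xyxy ⊢ y□[qA]yxy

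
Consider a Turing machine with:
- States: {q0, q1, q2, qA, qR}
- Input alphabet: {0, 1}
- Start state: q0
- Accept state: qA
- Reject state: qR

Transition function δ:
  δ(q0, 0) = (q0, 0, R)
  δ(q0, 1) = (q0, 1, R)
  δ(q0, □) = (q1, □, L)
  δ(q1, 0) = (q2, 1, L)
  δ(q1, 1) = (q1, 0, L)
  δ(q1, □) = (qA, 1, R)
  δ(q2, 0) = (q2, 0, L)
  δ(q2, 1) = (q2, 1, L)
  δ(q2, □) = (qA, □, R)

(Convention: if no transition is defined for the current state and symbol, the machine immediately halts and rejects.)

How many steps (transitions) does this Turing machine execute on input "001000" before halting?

Execution trace:
Initial: [q0]001000
Step 1: δ(q0, 0) = (q0, 0, R) → 0[q0]01000
Step 2: δ(q0, 0) = (q0, 0, R) → 00[q0]1000
Step 3: δ(q0, 1) = (q0, 1, R) → 001[q0]000
Step 4: δ(q0, 0) = (q0, 0, R) → 0010[q0]00
Step 5: δ(q0, 0) = (q0, 0, R) → 00100[q0]0
Step 6: δ(q0, 0) = (q0, 0, R) → 001000[q0]□
Step 7: δ(q0, □) = (q1, □, L) → 00100[q1]0□
Step 8: δ(q1, 0) = (q2, 1, L) → 0010[q2]01□
Step 9: δ(q2, 0) = (q2, 0, L) → 001[q2]001□
Step 10: δ(q2, 0) = (q2, 0, L) → 00[q2]1001□
Step 11: δ(q2, 1) = (q2, 1, L) → 0[q2]01001□
Step 12: δ(q2, 0) = (q2, 0, L) → [q2]001001□
Step 13: δ(q2, 0) = (q2, 0, L) → [q2]□001001□
Step 14: δ(q2, □) = (qA, □, R) → □[qA]001001□

The machine reaches the accept state qA and halts.

The machine executed 14 steps before halting.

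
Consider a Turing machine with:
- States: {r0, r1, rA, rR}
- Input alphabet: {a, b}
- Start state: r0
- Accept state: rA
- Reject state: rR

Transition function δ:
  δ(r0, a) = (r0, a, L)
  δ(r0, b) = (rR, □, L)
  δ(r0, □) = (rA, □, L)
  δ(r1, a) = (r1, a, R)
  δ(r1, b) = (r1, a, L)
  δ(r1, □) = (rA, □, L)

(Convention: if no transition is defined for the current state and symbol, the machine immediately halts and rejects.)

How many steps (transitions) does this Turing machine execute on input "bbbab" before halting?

Execution trace:
Initial: [r0]bbbab
Step 1: δ(r0, b) = (rR, □, L) → [rR]□□bbab

The machine reaches the reject state rR and halts.

The machine executed 1 step before halting.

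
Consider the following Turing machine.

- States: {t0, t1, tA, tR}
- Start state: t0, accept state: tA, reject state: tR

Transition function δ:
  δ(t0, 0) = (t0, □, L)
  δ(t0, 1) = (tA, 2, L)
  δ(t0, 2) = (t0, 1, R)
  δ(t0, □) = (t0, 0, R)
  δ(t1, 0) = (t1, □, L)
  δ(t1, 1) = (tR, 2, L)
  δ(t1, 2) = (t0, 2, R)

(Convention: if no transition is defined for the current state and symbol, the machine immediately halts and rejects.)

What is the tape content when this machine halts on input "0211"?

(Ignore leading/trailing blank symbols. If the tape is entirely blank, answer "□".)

Execution trace:
Initial: [t0]0211
Step 1: δ(t0, 0) = (t0, □, L) → [t0]□□211
Step 2: δ(t0, □) = (t0, 0, R) → 0[t0]□211
Step 3: δ(t0, □) = (t0, 0, R) → 00[t0]211
Step 4: δ(t0, 2) = (t0, 1, R) → 001[t0]11
Step 5: δ(t0, 1) = (tA, 2, L) → 00[tA]121

The machine reaches the accept state tA and halts.

Final tape (ignoring leading/trailing blanks): 00121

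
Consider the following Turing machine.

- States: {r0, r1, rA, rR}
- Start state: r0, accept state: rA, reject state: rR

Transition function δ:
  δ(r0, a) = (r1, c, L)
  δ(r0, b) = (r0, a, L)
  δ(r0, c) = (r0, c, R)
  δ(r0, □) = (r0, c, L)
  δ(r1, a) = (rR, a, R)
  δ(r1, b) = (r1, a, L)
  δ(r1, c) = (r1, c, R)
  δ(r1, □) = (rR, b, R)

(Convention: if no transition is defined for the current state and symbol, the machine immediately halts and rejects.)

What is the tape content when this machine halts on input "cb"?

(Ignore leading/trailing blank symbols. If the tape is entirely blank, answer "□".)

Execution trace:
Initial: [r0]cb
Step 1: δ(r0, c) = (r0, c, R) → c[r0]b
Step 2: δ(r0, b) = (r0, a, L) → [r0]ca
Step 3: δ(r0, c) = (r0, c, R) → c[r0]a
Step 4: δ(r0, a) = (r1, c, L) → [r1]cc
Step 5: δ(r1, c) = (r1, c, R) → c[r1]c
Step 6: δ(r1, c) = (r1, c, R) → cc[r1]□
Step 7: δ(r1, □) = (rR, b, R) → ccb[rR]□

The machine reaches the reject state rR and halts.

Final tape (ignoring leading/trailing blanks): ccb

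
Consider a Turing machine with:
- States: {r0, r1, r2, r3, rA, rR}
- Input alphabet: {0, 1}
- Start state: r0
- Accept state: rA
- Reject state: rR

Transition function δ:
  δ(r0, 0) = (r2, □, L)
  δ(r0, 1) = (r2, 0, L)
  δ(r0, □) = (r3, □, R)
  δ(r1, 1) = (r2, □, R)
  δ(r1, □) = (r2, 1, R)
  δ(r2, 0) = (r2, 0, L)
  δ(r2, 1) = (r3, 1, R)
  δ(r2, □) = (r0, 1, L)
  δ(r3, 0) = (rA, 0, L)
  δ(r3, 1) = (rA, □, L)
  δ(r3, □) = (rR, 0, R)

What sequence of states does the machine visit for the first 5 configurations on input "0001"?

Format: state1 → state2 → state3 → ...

Execution trace:
Initial: [r0]0001
Step 1: δ(r0, 0) = (r2, □, L) → [r2]□□001
Step 2: δ(r2, □) = (r0, 1, L) → [r0]□1□001
Step 3: δ(r0, □) = (r3, □, R) → □[r3]1□001
Step 4: δ(r3, 1) = (rA, □, L) → [rA]□□□001

The machine reaches the accept state rA and halts.

State sequence: r0 → r2 → r0 → r3 → rA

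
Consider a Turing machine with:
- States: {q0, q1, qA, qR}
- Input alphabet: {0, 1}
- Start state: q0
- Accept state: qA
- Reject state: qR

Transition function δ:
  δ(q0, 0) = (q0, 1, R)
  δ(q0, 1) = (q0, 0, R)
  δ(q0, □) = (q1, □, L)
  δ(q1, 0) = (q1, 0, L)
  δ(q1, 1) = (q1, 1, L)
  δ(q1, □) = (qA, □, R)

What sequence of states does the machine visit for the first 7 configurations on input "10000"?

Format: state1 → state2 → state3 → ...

Execution trace:
Initial: [q0]10000
Step 1: δ(q0, 1) = (q0, 0, R) → 0[q0]0000
Step 2: δ(q0, 0) = (q0, 1, R) → 01[q0]000
Step 3: δ(q0, 0) = (q0, 1, R) → 011[q0]00
Step 4: δ(q0, 0) = (q0, 1, R) → 0111[q0]0
Step 5: δ(q0, 0) = (q0, 1, R) → 01111[q0]□
Step 6: δ(q0, □) = (q1, □, L) → 0111[q1]1□

State sequence: q0 → q0 → q0 → q0 → q0 → q0 → q1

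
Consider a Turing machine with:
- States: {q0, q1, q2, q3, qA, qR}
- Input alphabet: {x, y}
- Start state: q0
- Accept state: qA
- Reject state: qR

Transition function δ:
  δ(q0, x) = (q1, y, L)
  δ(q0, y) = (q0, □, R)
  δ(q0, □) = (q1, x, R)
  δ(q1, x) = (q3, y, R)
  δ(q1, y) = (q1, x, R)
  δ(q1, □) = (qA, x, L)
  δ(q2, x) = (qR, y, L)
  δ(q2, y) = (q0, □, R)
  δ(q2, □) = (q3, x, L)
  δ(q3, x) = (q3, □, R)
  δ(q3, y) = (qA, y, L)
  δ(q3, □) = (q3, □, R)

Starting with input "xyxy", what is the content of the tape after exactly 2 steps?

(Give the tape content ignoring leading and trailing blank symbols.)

Execution trace:
Initial: [q0]xyxy
Step 1: δ(q0, x) = (q1, y, L) → [q1]□yyxy
Step 2: δ(q1, □) = (qA, x, L) → [qA]□xyyxy

The machine reaches the accept state qA and halts.

After 2 steps, the tape (ignoring leading/trailing blanks) is: xyyxy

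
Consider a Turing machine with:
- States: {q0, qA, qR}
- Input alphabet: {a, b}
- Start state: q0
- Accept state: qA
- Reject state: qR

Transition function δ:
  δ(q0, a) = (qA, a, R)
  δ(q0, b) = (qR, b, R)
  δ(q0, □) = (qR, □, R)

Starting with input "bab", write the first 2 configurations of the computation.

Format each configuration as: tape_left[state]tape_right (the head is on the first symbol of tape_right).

Transitions applied:
Step 1: δ(q0, b) = (qR, b, R)

The first 2 configurations are:
[q0]bab ⊢ b[qR]ab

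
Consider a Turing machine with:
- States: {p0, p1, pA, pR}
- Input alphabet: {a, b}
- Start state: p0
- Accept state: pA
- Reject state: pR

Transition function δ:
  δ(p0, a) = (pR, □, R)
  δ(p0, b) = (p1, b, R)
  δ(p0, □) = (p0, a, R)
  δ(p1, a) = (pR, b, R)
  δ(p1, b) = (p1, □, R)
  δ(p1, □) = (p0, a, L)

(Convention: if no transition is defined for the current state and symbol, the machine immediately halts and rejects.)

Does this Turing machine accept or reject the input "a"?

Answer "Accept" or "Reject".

Execution trace:
Initial: [p0]a
Step 1: δ(p0, a) = (pR, □, R) → □[pR]□

The machine reaches the reject state pR and halts.

Answer: Reject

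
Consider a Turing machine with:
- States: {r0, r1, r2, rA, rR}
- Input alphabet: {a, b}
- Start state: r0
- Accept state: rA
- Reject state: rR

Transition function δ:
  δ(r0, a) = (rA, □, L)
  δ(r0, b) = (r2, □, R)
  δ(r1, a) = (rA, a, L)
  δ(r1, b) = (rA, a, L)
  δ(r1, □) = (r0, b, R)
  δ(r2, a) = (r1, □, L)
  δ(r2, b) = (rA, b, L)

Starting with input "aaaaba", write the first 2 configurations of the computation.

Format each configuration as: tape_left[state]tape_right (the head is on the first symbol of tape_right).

Transitions applied:
Step 1: δ(r0, a) = (rA, □, L)

The first 2 configurations are:
[r0]aaaaba ⊢ [rA]□□aaaba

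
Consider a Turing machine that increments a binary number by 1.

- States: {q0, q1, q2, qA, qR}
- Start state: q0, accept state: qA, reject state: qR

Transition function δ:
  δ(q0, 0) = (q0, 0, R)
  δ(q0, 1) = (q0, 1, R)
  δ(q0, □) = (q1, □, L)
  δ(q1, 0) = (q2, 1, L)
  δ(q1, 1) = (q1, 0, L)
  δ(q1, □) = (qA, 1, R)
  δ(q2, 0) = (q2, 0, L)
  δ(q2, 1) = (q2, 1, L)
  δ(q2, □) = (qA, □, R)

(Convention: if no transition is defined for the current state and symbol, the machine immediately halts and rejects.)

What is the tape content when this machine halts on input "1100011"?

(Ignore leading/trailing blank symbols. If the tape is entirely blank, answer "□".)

Execution trace:
Initial: [q0]1100011
Step 1: δ(q0, 1) = (q0, 1, R) → 1[q0]100011
Step 2: δ(q0, 1) = (q0, 1, R) → 11[q0]00011
Step 3: δ(q0, 0) = (q0, 0, R) → 110[q0]0011
Step 4: δ(q0, 0) = (q0, 0, R) → 1100[q0]011
Step 5: δ(q0, 0) = (q0, 0, R) → 11000[q0]11
Step 6: δ(q0, 1) = (q0, 1, R) → 110001[q0]1
Step 7: δ(q0, 1) = (q0, 1, R) → 1100011[q0]□
Step 8: δ(q0, □) = (q1, □, L) → 110001[q1]1□
Step 9: δ(q1, 1) = (q1, 0, L) → 11000[q1]10□
Step 10: δ(q1, 1) = (q1, 0, L) → 1100[q1]000□
Step 11: δ(q1, 0) = (q2, 1, L) → 110[q2]0100□
Step 12: δ(q2, 0) = (q2, 0, L) → 11[q2]00100□
Step 13: δ(q2, 0) = (q2, 0, L) → 1[q2]100100□
Step 14: δ(q2, 1) = (q2, 1, L) → [q2]1100100□
Step 15: δ(q2, 1) = (q2, 1, L) → [q2]□1100100□
Step 16: δ(q2, □) = (qA, □, R) → □[qA]1100100□

The machine reaches the accept state qA and halts.

Final tape (ignoring leading/trailing blanks): 1100100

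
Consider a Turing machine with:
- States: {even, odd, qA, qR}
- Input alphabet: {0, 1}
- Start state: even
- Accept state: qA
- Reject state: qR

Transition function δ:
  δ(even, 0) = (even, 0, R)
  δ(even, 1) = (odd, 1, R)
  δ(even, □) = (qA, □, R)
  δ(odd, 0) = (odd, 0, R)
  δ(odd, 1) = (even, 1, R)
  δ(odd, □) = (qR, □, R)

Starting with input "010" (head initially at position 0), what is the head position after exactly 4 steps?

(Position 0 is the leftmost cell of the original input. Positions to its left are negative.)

Execution trace (head position shown):
Step 0: [even]010  (head at position 0)
Step 1: move right → 0[even]10  (head at position 1)
Step 2: move right → 01[odd]0  (head at position 2)
Step 3: move right → 010[odd]□  (head at position 3)
Step 4: move right → 010□[qR]□  (head at position 4)

After 4 steps, the head is at position 4.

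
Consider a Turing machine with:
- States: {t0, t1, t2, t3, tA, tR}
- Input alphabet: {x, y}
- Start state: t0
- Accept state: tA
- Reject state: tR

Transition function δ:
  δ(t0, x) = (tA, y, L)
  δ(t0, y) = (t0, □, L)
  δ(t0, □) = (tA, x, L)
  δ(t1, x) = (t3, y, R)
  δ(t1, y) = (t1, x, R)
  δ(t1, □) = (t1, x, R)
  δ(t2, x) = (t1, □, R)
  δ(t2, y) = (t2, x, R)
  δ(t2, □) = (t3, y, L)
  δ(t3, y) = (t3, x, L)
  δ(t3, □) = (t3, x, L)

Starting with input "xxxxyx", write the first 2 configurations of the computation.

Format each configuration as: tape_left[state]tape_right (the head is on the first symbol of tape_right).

Transitions applied:
Step 1: δ(t0, x) = (tA, y, L)

The first 2 configurations are:
[t0]xxxxyx ⊢ [tA]□yxxxyx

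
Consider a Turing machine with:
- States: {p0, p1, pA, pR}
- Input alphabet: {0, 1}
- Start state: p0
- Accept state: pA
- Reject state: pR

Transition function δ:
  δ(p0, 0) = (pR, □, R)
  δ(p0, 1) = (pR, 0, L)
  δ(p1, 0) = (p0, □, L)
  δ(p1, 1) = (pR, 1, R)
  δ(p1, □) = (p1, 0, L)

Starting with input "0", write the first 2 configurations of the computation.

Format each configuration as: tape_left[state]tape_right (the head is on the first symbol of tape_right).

Transitions applied:
Step 1: δ(p0, 0) = (pR, □, R)

The first 2 configurations are:
[p0]0 ⊢ □[pR]□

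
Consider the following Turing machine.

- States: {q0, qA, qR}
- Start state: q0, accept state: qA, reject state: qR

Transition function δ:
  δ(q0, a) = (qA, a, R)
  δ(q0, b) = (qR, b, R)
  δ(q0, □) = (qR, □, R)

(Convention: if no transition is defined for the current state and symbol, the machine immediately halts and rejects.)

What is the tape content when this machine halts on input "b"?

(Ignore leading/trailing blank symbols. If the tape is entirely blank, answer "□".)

Execution trace:
Initial: [q0]b
Step 1: δ(q0, b) = (qR, b, R) → b[qR]□

The machine reaches the reject state qR and halts.

Final tape (ignoring leading/trailing blanks): b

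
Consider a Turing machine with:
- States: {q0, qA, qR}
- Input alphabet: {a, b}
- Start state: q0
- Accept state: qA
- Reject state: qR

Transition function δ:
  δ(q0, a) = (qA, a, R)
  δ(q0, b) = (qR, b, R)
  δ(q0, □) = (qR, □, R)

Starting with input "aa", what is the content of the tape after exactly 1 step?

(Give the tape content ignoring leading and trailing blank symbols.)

Execution trace:
Initial: [q0]aa
Step 1: δ(q0, a) = (qA, a, R) → a[qA]a

The machine reaches the accept state qA and halts.

After 1 step, the tape (ignoring leading/trailing blanks) is: aa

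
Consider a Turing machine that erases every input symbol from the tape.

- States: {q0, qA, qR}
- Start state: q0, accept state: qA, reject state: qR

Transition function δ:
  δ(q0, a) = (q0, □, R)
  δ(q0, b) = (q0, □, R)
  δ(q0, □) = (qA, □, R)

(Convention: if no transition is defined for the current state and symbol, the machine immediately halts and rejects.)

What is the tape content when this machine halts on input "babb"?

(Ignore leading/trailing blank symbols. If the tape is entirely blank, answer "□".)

Execution trace:
Initial: [q0]babb
Step 1: δ(q0, b) = (q0, □, R) → □[q0]abb
Step 2: δ(q0, a) = (q0, □, R) → □□[q0]bb
Step 3: δ(q0, b) = (q0, □, R) → □□□[q0]b
Step 4: δ(q0, b) = (q0, □, R) → □□□□[q0]□
Step 5: δ(q0, □) = (qA, □, R) → □□□□□[qA]□

The machine reaches the accept state qA and halts.

Final tape (ignoring leading/trailing blanks): □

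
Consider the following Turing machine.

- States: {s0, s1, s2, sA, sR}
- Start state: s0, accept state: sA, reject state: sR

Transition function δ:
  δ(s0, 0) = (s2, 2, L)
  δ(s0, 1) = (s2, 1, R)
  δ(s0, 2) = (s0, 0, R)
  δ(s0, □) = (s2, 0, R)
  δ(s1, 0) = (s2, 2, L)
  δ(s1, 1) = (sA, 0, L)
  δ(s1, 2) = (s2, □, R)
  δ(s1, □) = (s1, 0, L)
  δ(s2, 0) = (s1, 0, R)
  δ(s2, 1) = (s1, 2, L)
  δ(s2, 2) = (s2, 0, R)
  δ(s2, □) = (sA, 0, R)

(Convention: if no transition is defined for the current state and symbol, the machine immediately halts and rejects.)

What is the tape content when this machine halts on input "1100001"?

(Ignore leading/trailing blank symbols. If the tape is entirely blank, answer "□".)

Execution trace:
Initial: [s0]1100001
Step 1: δ(s0, 1) = (s2, 1, R) → 1[s2]100001
Step 2: δ(s2, 1) = (s1, 2, L) → [s1]1200001
Step 3: δ(s1, 1) = (sA, 0, L) → [sA]□0200001

The machine reaches the accept state sA and halts.

Final tape (ignoring leading/trailing blanks): 0200001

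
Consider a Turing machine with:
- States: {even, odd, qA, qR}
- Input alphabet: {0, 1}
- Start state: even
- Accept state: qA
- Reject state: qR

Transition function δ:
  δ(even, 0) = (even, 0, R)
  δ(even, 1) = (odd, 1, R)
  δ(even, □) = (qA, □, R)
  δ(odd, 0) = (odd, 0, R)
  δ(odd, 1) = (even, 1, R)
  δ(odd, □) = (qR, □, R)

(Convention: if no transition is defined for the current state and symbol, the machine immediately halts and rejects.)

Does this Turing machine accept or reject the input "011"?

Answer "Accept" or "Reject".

Execution trace:
Initial: [even]011
Step 1: δ(even, 0) = (even, 0, R) → 0[even]11
Step 2: δ(even, 1) = (odd, 1, R) → 01[odd]1
Step 3: δ(odd, 1) = (even, 1, R) → 011[even]□
Step 4: δ(even, □) = (qA, □, R) → 011□[qA]□

The machine reaches the accept state qA and halts.

Answer: Accept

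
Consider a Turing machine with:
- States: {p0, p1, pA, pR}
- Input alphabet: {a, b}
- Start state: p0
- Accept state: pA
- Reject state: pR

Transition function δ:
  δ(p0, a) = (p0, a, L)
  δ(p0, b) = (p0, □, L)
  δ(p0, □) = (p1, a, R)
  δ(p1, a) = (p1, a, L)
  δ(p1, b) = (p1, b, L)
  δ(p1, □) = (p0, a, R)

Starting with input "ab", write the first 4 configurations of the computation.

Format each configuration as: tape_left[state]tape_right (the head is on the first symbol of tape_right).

Transitions applied:
Step 1: δ(p0, a) = (p0, a, L)
Step 2: δ(p0, □) = (p1, a, R)
Step 3: δ(p1, a) = (p1, a, L)

The first 4 configurations are:
[p0]ab ⊢ [p0]□ab ⊢ a[p1]ab ⊢ [p1]aab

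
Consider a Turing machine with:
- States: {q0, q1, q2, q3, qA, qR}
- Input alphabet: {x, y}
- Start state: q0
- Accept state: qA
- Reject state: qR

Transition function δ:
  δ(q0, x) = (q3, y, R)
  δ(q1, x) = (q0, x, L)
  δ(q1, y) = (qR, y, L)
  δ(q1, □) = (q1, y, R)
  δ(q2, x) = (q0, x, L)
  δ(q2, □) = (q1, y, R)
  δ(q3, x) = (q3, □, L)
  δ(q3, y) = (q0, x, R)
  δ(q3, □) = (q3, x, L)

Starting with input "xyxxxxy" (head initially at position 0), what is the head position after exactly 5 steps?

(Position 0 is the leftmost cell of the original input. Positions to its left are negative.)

Execution trace (head position shown):
Step 0: [q0]xyxxxxy  (head at position 0)
Step 1: move right → y[q3]yxxxxy  (head at position 1)
Step 2: move right → yx[q0]xxxxy  (head at position 2)
Step 3: move right → yxy[q3]xxxy  (head at position 3)
Step 4: move left → yx[q3]y□xxy  (head at position 2)
Step 5: move right → yxx[q0]□xxy  (head at position 3)

After 5 steps, the head is at position 3.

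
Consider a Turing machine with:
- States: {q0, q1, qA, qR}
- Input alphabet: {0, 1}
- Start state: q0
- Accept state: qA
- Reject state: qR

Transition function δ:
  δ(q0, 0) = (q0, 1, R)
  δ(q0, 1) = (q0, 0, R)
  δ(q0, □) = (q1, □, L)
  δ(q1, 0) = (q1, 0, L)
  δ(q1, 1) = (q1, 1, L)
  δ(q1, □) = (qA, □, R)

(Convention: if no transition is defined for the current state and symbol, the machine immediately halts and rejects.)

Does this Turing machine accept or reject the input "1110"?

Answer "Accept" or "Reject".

Execution trace:
Initial: [q0]1110
Step 1: δ(q0, 1) = (q0, 0, R) → 0[q0]110
Step 2: δ(q0, 1) = (q0, 0, R) → 00[q0]10
Step 3: δ(q0, 1) = (q0, 0, R) → 000[q0]0
Step 4: δ(q0, 0) = (q0, 1, R) → 0001[q0]□
Step 5: δ(q0, □) = (q1, □, L) → 000[q1]1□
Step 6: δ(q1, 1) = (q1, 1, L) → 00[q1]01□
Step 7: δ(q1, 0) = (q1, 0, L) → 0[q1]001□
Step 8: δ(q1, 0) = (q1, 0, L) → [q1]0001□
Step 9: δ(q1, 0) = (q1, 0, L) → [q1]□0001□
Step 10: δ(q1, □) = (qA, □, R) → □[qA]0001□

The machine reaches the accept state qA and halts.

Answer: Accept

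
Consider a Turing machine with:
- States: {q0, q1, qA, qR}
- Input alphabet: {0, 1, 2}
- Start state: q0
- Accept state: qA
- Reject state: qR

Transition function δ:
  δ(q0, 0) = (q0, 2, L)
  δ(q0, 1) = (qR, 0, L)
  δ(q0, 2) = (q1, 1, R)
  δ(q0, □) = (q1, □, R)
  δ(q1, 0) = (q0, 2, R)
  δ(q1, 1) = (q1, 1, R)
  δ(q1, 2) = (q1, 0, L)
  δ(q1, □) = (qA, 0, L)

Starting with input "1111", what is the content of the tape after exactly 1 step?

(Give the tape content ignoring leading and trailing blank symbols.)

Execution trace:
Initial: [q0]1111
Step 1: δ(q0, 1) = (qR, 0, L) → [qR]□0111

The machine reaches the reject state qR and halts.

After 1 step, the tape (ignoring leading/trailing blanks) is: 0111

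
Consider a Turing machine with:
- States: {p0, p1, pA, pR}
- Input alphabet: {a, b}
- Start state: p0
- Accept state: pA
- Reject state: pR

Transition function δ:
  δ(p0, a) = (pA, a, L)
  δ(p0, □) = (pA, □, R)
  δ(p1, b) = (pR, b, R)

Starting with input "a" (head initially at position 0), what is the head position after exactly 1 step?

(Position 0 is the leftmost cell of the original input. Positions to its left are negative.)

Execution trace (head position shown):
Step 0: [p0]a  (head at position 0)
Step 1: move left → [pA]□a  (head at position -1)

After 1 step, the head is at position -1.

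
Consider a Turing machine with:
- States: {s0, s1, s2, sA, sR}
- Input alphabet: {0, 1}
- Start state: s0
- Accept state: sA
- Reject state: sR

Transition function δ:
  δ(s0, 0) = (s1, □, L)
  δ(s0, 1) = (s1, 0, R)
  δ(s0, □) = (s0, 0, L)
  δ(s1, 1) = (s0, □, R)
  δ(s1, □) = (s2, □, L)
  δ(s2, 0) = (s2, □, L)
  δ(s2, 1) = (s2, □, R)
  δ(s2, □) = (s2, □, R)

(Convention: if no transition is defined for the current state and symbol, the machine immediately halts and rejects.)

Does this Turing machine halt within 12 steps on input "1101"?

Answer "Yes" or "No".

Execution trace:
Initial: [s0]1101
Step 1: δ(s0, 1) = (s1, 0, R) → 0[s1]101
Step 2: δ(s1, 1) = (s0, □, R) → 0□[s0]01
Step 3: δ(s0, 0) = (s1, □, L) → 0[s1]□□1
Step 4: δ(s1, □) = (s2, □, L) → [s2]0□□1
Step 5: δ(s2, 0) = (s2, □, L) → [s2]□□□□1
Step 6: δ(s2, □) = (s2, □, R) → □[s2]□□□1
Step 7: δ(s2, □) = (s2, □, R) → □□[s2]□□1
Step 8: δ(s2, □) = (s2, □, R) → □□□[s2]□1
Step 9: δ(s2, □) = (s2, □, R) → □□□□[s2]1
Step 10: δ(s2, 1) = (s2, □, R) → □□□□□[s2]□
Step 11: δ(s2, □) = (s2, □, R) → □□□□□□[s2]□
Step 12: δ(s2, □) = (s2, □, R) → □□□□□□□[s2]□

The machine has not reached a halting state after 12 steps.
The machine did not halt within the 12-step bound.

Answer: No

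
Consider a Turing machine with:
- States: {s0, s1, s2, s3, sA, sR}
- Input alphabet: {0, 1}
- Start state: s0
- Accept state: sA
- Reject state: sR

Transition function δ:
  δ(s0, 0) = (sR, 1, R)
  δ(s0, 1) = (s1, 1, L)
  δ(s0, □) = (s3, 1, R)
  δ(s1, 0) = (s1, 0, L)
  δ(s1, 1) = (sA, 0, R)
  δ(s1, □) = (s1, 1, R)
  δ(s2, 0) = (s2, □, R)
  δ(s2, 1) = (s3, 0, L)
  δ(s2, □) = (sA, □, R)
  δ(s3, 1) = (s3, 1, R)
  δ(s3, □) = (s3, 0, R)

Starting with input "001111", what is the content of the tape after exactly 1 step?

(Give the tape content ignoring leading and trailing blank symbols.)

Execution trace:
Initial: [s0]001111
Step 1: δ(s0, 0) = (sR, 1, R) → 1[sR]01111

The machine reaches the reject state sR and halts.

After 1 step, the tape (ignoring leading/trailing blanks) is: 101111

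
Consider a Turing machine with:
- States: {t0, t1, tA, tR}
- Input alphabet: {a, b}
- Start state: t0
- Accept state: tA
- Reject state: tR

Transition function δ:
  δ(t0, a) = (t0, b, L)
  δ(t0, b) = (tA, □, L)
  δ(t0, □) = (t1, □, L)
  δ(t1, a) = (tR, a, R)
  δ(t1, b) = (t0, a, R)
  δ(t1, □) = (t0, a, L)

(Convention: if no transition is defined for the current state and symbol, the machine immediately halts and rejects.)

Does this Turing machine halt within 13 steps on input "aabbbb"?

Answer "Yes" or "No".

Execution trace:
Initial: [t0]aabbbb
Step 1: δ(t0, a) = (t0, b, L) → [t0]□babbbb
Step 2: δ(t0, □) = (t1, □, L) → [t1]□□babbbb
Step 3: δ(t1, □) = (t0, a, L) → [t0]□a□babbbb
Step 4: δ(t0, □) = (t1, □, L) → [t1]□□a□babbbb
Step 5: δ(t1, □) = (t0, a, L) → [t0]□a□a□babbbb
Step 6: δ(t0, □) = (t1, □, L) → [t1]□□a□a□babbbb
Step 7: δ(t1, □) = (t0, a, L) → [t0]□a□a□a□babbbb
Step 8: δ(t0, □) = (t1, □, L) → [t1]□□a□a□a□babbbb
Step 9: δ(t1, □) = (t0, a, L) → [t0]□a□a□a□a□babbbb
Step 10: δ(t0, □) = (t1, □, L) → [t1]□□a□a□a□a□babbbb
Step 11: δ(t1, □) = (t0, a, L) → [t0]□a□a□a□a□a□babbbb
Step 12: δ(t0, □) = (t1, □, L) → [t1]□□a□a□a□a□a□babbbb
Step 13: δ(t1, □) = (t0, a, L) → [t0]□a□a□a□a□a□a□babbbb

The machine has not reached a halting state after 13 steps.
The machine did not halt within the 13-step bound.

Answer: No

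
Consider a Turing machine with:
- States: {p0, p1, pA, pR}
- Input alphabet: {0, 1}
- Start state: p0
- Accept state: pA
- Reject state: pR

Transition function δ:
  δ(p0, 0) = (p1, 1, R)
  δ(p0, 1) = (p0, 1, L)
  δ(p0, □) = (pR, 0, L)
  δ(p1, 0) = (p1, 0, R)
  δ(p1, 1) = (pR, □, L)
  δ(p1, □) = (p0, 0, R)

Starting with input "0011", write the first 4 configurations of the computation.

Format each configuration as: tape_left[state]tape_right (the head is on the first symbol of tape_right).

Transitions applied:
Step 1: δ(p0, 0) = (p1, 1, R)
Step 2: δ(p1, 0) = (p1, 0, R)
Step 3: δ(p1, 1) = (pR, □, L)

The first 4 configurations are:
[p0]0011 ⊢ 1[p1]011 ⊢ 10[p1]11 ⊢ 1[pR]0□1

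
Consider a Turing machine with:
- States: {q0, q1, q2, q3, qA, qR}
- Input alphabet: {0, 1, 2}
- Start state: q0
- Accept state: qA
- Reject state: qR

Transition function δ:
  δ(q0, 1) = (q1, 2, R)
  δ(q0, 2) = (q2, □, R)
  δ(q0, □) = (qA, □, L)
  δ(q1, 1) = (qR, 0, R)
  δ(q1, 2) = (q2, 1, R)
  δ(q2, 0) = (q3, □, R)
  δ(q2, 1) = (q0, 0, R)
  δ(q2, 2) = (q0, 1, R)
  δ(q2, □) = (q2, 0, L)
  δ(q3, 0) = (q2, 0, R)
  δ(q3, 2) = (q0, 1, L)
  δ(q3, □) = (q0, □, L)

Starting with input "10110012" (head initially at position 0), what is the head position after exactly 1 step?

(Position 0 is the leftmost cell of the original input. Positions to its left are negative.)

Execution trace (head position shown):
Step 0: [q0]10110012  (head at position 0)
Step 1: move right → 2[q1]0110012  (head at position 1)

After 1 step, the head is at position 1.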